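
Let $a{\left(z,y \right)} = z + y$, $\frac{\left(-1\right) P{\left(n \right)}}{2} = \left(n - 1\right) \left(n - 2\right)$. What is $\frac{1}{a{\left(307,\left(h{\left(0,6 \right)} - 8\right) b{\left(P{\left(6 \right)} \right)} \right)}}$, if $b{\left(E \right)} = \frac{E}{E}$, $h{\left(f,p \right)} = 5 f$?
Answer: $\frac{1}{299} \approx 0.0033445$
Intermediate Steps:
$P{\left(n \right)} = - 2 \left(-1 + n\right) \left(-2 + n\right)$ ($P{\left(n \right)} = - 2 \left(n - 1\right) \left(n - 2\right) = - 2 \left(-1 + n\right) \left(-2 + n\right)$)
$b{\left(E \right)} = 1$
$a{\left(z,y \right)} = y + z$
$\frac{1}{a{\left(307,\left(h{\left(0,6 \right)} - 8\right) b{\left(P{\left(6 \right)} \right)} \right)}} = \frac{1}{\left(5 \cdot 0 - 8\right) 1 + 307} = \frac{1}{\left(0 - 8\right) 1 + 307} = \frac{1}{\left(-8\right) 1 + 307} = \frac{1}{-8 + 307} = \frac{1}{299}$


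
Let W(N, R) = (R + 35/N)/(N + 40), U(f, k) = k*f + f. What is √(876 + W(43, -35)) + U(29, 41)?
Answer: 1218 + √11153032206/3569 ≈ 1247.6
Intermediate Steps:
U(f, k) = f + f*k (U(f, k) = f*k + f = f + f*k)
W(N, R) = (R + 35/N)/(40 + N)
√(876 + W(43, -35)) + U(29, 41) = √(876 + (35 + 43*(-35))/(43*(40 + 43))) + 29*(1 + 41) = √(876 + (1/43)*(35 - 1505)/83) + 29*42 = √(876 + (1/43)*(1/83)*(-1470)) + 1218 = √(876 - 1470/3569) + 1218 = √(3124974/3569) + 1218 = √11153032206/3569 + 1218 = 1218 + √11153032206/3569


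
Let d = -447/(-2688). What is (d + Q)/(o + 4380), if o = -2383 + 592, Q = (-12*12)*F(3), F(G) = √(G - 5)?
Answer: 149/2319744 - 48*I*√2/863 ≈ 6.4231e-5 - 0.078658*I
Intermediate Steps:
F(G) = √(-5 + G)
d = 149/896 (d = -447*(-1/2688) = 149/896 ≈ 0.16629)
Q = -144*I*√2 (Q = (-12*12)*√(-5 + 3) = -144*I*√2 ≈ -203.65*I)
o = -1791
(d + Q)/(o + 4380) = (149/896 - 144*I*√2)/(-1791 + 4380) = (149/896 - 144*I*√2)/2589 = (149/896 - 144*I*√2)*(1/2589) = 149/2319744 - 48*I*√2/863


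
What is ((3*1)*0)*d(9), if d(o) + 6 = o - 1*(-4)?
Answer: 0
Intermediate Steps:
d(o) = -2 + o (d(o) = -6 + (o - 1*(-4)) = -6 + (o + 4) = -6 + (4 + o) = -2 + o)
((3*1)*0)*d(9) = ((3*1)*0)*(-2 + 9) = (3*0)*7 = 0*7 = 0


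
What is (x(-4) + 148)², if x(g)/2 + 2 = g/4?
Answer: 20164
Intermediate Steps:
x(g) = -4 + g/2 (x(g) = -4 + 2*(g/4) = -4 + g/2)
(x(-4) + 148)² = ((-4 + (½)*(-4)) + 148)² = ((-4 - 2) + 148)² = (-6 + 148)² = 142² = 20164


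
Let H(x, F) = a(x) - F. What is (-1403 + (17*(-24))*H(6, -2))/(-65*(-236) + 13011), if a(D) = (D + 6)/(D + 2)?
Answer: -2831/28351 ≈ -0.099855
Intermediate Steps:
a(D) = (6 + D)/(2 + D)
H(x, F) = -F + (6 + x)/(2 + x) (H(x, F) = (6 + x)/(2 + x) - F = -F + (6 + x)/(2 + x))
(-1403 + (17*(-24))*H(6, -2))/(-65*(-236) + 13011) = (-1403 + (17*(-24))*((6 + 6 - 1*(-2)*(2 + 6))/(2 + 6)))/(-65*(-236) + 13011) = (-1403 - 408*(6 + 6 - 1*(-2)*8)/8)/(15340 + 13011) = (-1403 - 51*(6 + 6 + 16))/28351 = (-1403 - 51*28)*(1/28351) = (-1403 - 408*7/2)*(1/28351) = (-1403 - 1428)*(1/28351) = -2831*1/28351 = -2831/28351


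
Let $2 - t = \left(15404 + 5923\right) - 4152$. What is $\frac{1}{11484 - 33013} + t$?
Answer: $- \frac{369717518}{21529} \approx -17173.0$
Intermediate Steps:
$t = -17173$ ($t = 2 - \left(\left(15404 + 5923\right) - 4152\right) = 2 - \left(21327 - 4152\right) = 2 - 17175 = -17173$)
$\frac{1}{11484 - 33013} + t = \frac{1}{11484 - 33013} - 17173 = \frac{1}{-21529} - 17173 = - \frac{1}{21529} - 17173 = - \frac{369717518}{21529}$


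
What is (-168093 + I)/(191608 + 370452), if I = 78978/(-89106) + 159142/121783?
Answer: -76003031823439/254135335276495 ≈ -0.29907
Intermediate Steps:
I = 760388213/1808599333 (I = 78978*(-1/89106) + 159142*(1/121783) = -13163/14851 + 159142/121783 = 760388213/1808599333 ≈ 0.42043)
(-168093 + I)/(191608 + 370452) = (-168093 + 760388213/1808599333)/(191608 + 370452) = -304012127293756/1808599333/562060 = -304012127293756/1808599333*1/562060 = -76003031823439/254135335276495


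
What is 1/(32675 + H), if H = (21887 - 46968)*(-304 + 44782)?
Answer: -1/1115520043 ≈ -8.9644e-10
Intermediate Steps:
H = -1115552718 (H = -25081*44478 = -1115552718)
1/(32675 + H) = 1/(32675 - 1115552718) = 1/(-1115520043) = -1/1115520043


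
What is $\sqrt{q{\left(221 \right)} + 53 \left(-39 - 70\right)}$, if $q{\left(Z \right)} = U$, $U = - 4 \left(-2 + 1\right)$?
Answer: $i \sqrt{5773} \approx 75.98 i$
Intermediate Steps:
$U = 4$ ($U = \left(-4\right) \left(-1\right) = 4$)
$q{\left(Z \right)} = 4$
$\sqrt{q{\left(221 \right)} + 53 \left(-39 - 70\right)} = \sqrt{4 + 53 \left(-39 - 70\right)} = \sqrt{4 + 53 \left(-109\right)} = \sqrt{4 - 5777} = \sqrt{-5773} = i \sqrt{5773}$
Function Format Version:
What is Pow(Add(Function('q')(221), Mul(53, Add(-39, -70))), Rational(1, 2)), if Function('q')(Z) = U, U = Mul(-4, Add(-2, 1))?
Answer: Mul(I, Pow(5773, Rational(1, 2))) ≈ Mul(75.980, I)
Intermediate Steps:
U = 4 (U = Mul(-4, -1) = 4)
Function('q')(Z) = 4
Pow(Add(Function('q')(221), Mul(53, Add(-39, -70))), Rational(1, 2)) = Pow(Add(4, Mul(53, Add(-39, -70))), Rational(1, 2)) = Pow(Add(4, Mul(53, -109)), Rational(1, 2)) = Pow(Add(4, -5777), Rational(1, 2)) = Pow(-5773, Rational(1, 2)) = Mul(I, Pow(5773, Rational(1, 2)))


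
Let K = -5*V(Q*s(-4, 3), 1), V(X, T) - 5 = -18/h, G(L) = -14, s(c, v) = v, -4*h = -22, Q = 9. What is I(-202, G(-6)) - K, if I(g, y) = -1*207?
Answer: -2182/11 ≈ -198.36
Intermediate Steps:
h = 11/2 (h = -1/4*(-22) = 11/2 ≈ 5.5000)
I(g, y) = -207
V(X, T) = 19/11 (V(X, T) = 5 - 18/11/2 = 5 - 18*2/11 = 5 - 36/11 = 19/11)
K = -95/11 (K = -5*19/11 = -95/11 ≈ -8.6364)
I(-202, G(-6)) - K = -207 - 1*(-95/11) = -207 + 95/11 = -2182/11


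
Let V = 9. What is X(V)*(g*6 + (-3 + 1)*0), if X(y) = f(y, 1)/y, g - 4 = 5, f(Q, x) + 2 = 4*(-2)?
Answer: -60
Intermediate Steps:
f(Q, x) = -10 (f(Q, x) = -2 + 4*(-2) = -2 - 8 = -10)
g = 9 (g = 4 + 5 = 9)
X(y) = -10/y
X(V)*(g*6 + (-3 + 1)*0) = (-10/9)*(9*6 + (-3 + 1)*0) = (-10*⅑)*(54 - 2*0) = -10*(54 + 0)/9 = -10/9*54 = -60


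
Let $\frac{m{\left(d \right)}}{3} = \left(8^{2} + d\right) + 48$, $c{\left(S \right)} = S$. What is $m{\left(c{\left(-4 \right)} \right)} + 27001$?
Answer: $27325$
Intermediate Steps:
$m{\left(d \right)} = 336 + 3 d$ ($m{\left(d \right)} = 3 \left(\left(8^{2} + d\right) + 48\right) = 3 \left(\left(64 + d\right) + 48\right) = 3 \left(112 + d\right) = 336 + 3 d$)
$m{\left(c{\left(-4 \right)} \right)} + 27001 = \left(336 + 3 \left(-4\right)\right) + 27001 = \left(336 - 12\right) + 27001 = 324 + 27001 = 27325$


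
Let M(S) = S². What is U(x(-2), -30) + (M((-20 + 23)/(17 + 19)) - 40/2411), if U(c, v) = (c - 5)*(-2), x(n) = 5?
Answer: -3349/347184 ≈ -0.0096462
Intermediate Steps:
U(c, v) = 10 - 2*c (U(c, v) = (-5 + c)*(-2) = 10 - 2*c)
U(x(-2), -30) + (M((-20 + 23)/(17 + 19)) - 40/2411) = (10 - 2*5) + (((-20 + 23)/(17 + 19))² - 40/2411) = (10 - 10) + ((3/36)² - 40*1/2411) = 0 + ((3*(1/36))² - 40/2411) = 0 + ((1/12)² - 40/2411) = 0 + (1/144 - 40/2411) = 0 - 3349/347184 = -3349/347184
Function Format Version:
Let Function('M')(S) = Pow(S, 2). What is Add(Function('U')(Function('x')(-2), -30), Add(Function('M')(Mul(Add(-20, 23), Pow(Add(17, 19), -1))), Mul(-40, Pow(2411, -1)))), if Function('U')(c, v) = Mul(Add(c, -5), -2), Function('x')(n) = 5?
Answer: Rational(-3349, 347184) ≈ -0.0096462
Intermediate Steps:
Function('U')(c, v) = Add(10, Mul(-2, c)) (Function('U')(c, v) = Mul(Add(-5, c), -2) = Add(10, Mul(-2, c)))
Add(Function('U')(Function('x')(-2), -30), Add(Function('M')(Mul(Add(-20, 23), Pow(Add(17, 19), -1))), Mul(-40, Pow(2411, -1)))) = Add(Add(10, Mul(-2, 5)), Add(Pow(Mul(Add(-20, 23), Pow(Add(17, 19), -1)), 2), Mul(-40, Pow(2411, -1)))) = Add(Add(10, -10), Add(Pow(Mul(3, Pow(36, -1)), 2), Mul(-40, Rational(1, 2411)))) = Add(0, Add(Pow(Mul(3, Rational(1, 36)), 2), Rational(-40, 2411))) = Add(0, Add(Pow(Rational(1, 12), 2), Rational(-40, 2411))) = Add(0, Add(Rational(1, 144), Rational(-40, 2411))) = Add(0, Rational(-3349, 347184)) = Rational(-3349, 347184)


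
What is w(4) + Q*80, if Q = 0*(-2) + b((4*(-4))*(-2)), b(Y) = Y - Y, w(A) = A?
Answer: 4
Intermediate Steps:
b(Y) = 0
Q = 0 (Q = 0*(-2) + 0 = 0 + 0 = 0)
w(4) + Q*80 = 4 + 0*80 = 4 + 0 = 4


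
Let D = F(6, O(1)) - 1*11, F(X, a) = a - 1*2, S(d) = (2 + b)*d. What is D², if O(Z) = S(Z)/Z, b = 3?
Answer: 64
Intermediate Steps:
S(d) = 5*d (S(d) = (2 + 3)*d = 5*d)
O(Z) = 5 (O(Z) = (5*Z)/Z = 5)
F(X, a) = -2 + a (F(X, a) = a - 2 = -2 + a)
D = -8 (D = (-2 + 5) - 1*11 = 3 - 11 = -8)
D² = (-8)² = 64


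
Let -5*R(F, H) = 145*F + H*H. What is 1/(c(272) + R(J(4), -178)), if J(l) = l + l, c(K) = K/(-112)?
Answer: -35/229993 ≈ -0.00015218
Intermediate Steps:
c(K) = -K/112 (c(K) = K*(-1/112) = -K/112)
J(l) = 2*l
R(F, H) = -29*F - H²/5 (R(F, H) = -(145*F + H*H)/5 = -(145*F + H²)/5 = -(H² + 145*F)/5 = -29*F - H²/5)
1/(c(272) + R(J(4), -178)) = 1/(-1/112*272 + (-58*4 - ⅕*(-178)²)) = 1/(-17/7 + (-29*8 - ⅕*31684)) = 1/(-17/7 + (-232 - 31684/5)) = 1/(-17/7 - 32844/5) = 1/(-229993/35) = -35/229993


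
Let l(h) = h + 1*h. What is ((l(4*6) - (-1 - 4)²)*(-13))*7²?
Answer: -14651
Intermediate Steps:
l(h) = 2*h (l(h) = h + h = 2*h)
((l(4*6) - (-1 - 4)²)*(-13))*7² = ((2*(4*6) - (-1 - 4)²)*(-13))*7² = ((2*24 - 1*(-5)²)*(-13))*49 = ((48 - 1*25)*(-13))*49 = ((48 - 25)*(-13))*49 = (23*(-13))*49 = -299*49 = -14651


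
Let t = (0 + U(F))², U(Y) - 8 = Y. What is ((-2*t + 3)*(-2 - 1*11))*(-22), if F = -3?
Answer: -13442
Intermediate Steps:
U(Y) = 8 + Y
t = 25 (t = (0 + (8 - 3))² = (0 + 5)² = 5² = 25)
((-2*t + 3)*(-2 - 1*11))*(-22) = ((-2*25 + 3)*(-2 - 1*11))*(-22) = ((-50 + 3)*(-2 - 11))*(-22) = -47*(-13)*(-22) = 611*(-22) = -13442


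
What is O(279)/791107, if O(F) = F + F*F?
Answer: 78120/791107 ≈ 0.098748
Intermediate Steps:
O(F) = F + F**2
O(279)/791107 = (279*(1 + 279))/791107 = (279*280)*(1/791107) = 78120*(1/791107) = 78120/791107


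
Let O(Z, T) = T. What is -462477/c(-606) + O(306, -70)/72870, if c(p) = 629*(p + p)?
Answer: 160225403/264534756 ≈ 0.60569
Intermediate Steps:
c(p) = 1258*p (c(p) = 629*(2*p) = 1258*p)
-462477/c(-606) + O(306, -70)/72870 = -462477/(1258*(-606)) - 70/72870 = -462477/(-762348) - 70*1/72870 = -462477*(-1/762348) - 1/1041 = 154159/254116 - 1/1041 = 160225403/264534756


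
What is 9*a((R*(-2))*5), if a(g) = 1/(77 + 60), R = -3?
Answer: 9/137 ≈ 0.065693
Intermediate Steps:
a(g) = 1/137
9*a((R*(-2))*5) = 9*(1/137) = 9/137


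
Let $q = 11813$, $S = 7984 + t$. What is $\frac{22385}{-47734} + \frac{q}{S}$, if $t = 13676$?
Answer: $\frac{39511321}{516959220} \approx 0.07643$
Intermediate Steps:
$S = 21660$ ($S = 7984 + 13676 = 21660$)
$\frac{22385}{-47734} + \frac{q}{S} = \frac{22385}{-47734} + \frac{11813}{21660} = 22385 \left(- \frac{1}{47734}\right) + 11813 \cdot \frac{1}{21660} = - \frac{22385}{47734} + \frac{11813}{21660} = \frac{39511321}{516959220}$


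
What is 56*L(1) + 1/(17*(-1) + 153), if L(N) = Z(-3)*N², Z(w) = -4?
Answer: -30463/136 ≈ -223.99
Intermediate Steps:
L(N) = -4*N²
56*L(1) + 1/(17*(-1) + 153) = 56*(-4*1²) + 1/(17*(-1) + 153) = 56*(-4*1) + 1/(-17 + 153) = 56*(-4) + 1/136 = -224 + 1/136 = -30463/136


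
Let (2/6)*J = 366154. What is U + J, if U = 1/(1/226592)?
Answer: 1325054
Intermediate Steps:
J = 1098462 (J = 3*366154 = 1098462)
U = 226592 (U = 1/(1/226592) = 226592)
U + J = 226592 + 1098462 = 1325054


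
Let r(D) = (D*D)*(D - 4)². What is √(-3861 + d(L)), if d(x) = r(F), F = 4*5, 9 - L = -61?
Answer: 7*√2011 ≈ 313.91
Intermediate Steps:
L = 70 (L = 9 - 1*(-61) = 9 + 61 = 70)
F = 20
r(D) = D²*(-4 + D)²
d(x) = 102400 (d(x) = 20²*(-4 + 20)² = 400*16² = 400*256 = 102400)
√(-3861 + d(L)) = √(-3861 + 102400) = √98539 = 7*√2011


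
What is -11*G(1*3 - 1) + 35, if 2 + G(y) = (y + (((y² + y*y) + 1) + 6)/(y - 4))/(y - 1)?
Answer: 235/2 ≈ 117.50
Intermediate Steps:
G(y) = -2 + (y + (7 + 2*y²)/(-4 + y))/(-1 + y) (G(y) = -2 + (y + (((y² + y*y) + 1) + 6)/(y - 4))/(y - 1) = -2 + (y + (((y² + y²) + 1) + 6)/(-4 + y))/(-1 + y) = -2 + (y + ((2*y² + 1) + 6)/(-4 + y))/(-1 + y) = -2 + (y + ((1 + 2*y²) + 6)/(-4 + y))/(-1 + y) = -2 + (y + (7 + 2*y²)/(-4 + y))/(-1 + y))
-11*G(1*3 - 1) + 35 = -11*(-1 + (1*3 - 1)² + 6*(1*3 - 1))/(4 + (1*3 - 1)² - 5*(1*3 - 1)) + 35 = -11*(-1 + (3 - 1)² + 6*(3 - 1))/(4 + (3 - 1)² - 5*(3 - 1)) + 35 = -11*(-1 + 2² + 6*2)/(4 + 2² - 5*2) + 35 = -11*(-1 + 4 + 12)/(4 + 4 - 10) + 35 = -11*15/(-2) + 35 = -(-11)*15/2 + 35 = -11*(-15/2) + 35 = 165/2 + 35 = 235/2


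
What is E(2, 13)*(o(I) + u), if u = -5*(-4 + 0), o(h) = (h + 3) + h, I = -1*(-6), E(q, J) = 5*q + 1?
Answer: 385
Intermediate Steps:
E(q, J) = 1 + 5*q
I = 6
o(h) = 3 + 2*h (o(h) = (3 + h) + h = 3 + 2*h)
u = 20 (u = -5*(-4) = 20)
E(2, 13)*(o(I) + u) = (1 + 5*2)*((3 + 2*6) + 20) = (1 + 10)*((3 + 12) + 20) = 11*(15 + 20) = 11*35 = 385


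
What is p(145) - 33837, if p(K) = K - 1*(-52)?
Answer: -33640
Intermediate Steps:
p(K) = 52 + K (p(K) = K + 52 = 52 + K)
p(145) - 33837 = (52 + 145) - 33837 = 197 - 33837 = -33640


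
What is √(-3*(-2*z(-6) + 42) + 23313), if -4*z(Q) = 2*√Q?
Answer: √(23187 - 3*I*√6) ≈ 152.27 - 0.024*I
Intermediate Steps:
z(Q) = -√Q/2
√(-3*(-2*z(-6) + 42) + 23313) = √(-3*(-(-1)*√(-6) + 42) + 23313) = √(-3*(-(-1)*I*√6 + 42) + 23313) = √(-3*(I*√6 + 42) + 23313) = √(-3*(42 + I*√6) + 23313) = √((-126 - 3*I*√6) + 23313) = √(23187 - 3*I*√6)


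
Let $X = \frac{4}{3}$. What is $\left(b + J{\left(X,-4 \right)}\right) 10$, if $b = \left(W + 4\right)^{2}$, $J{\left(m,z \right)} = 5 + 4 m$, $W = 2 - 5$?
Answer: $\frac{340}{3} \approx 113.33$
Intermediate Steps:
$W = -3$
$X = \frac{4}{3}$ ($X = 4 \cdot \frac{1}{3} = \frac{4}{3} \approx 1.3333$)
$b = 1$ ($b = \left(-3 + 4\right)^{2} = 1^{2} = 1$)
$\left(b + J{\left(X,-4 \right)}\right) 10 = \left(1 + \left(5 + 4 \cdot \frac{4}{3}\right)\right) 10 = \left(1 + \left(5 + \frac{16}{3}\right)\right) 10 = \left(1 + \frac{31}{3}\right) 10 = \frac{34}{3} \cdot 10 = \frac{340}{3}$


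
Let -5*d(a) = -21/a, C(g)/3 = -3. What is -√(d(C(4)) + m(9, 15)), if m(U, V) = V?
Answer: -√3270/15 ≈ -3.8123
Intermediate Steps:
C(g) = -9 (C(g) = 3*(-3) = -9)
d(a) = 21/(5*a) (d(a) = -(-21)/(5*a) = 21/(5*a))
-√(d(C(4)) + m(9, 15)) = -√((21/5)/(-9) + 15) = -√((21/5)*(-⅑) + 15) = -√(-7/15 + 15) = -√(218/15) = -√3270/15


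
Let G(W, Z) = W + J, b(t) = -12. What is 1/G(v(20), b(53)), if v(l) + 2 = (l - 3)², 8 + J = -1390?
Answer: -1/1111 ≈ -0.00090009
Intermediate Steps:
J = -1398 (J = -8 - 1390 = -1398)
v(l) = -2 + (-3 + l)² (v(l) = -2 + (l - 3)² = -2 + (-3 + l)²)
G(W, Z) = -1398 + W (G(W, Z) = W - 1398 = -1398 + W)
1/G(v(20), b(53)) = 1/(-1398 + (-2 + (-3 + 20)²)) = 1/(-1398 + (-2 + 17²)) = 1/(-1398 + (-2 + 289)) = 1/(-1398 + 287) = 1/(-1111) = -1/1111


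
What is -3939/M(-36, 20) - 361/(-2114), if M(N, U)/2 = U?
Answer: -4156303/42280 ≈ -98.304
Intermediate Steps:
M(N, U) = 2*U
-3939/M(-36, 20) - 361/(-2114) = -3939/(2*20) - 361/(-2114) = -3939/40 - 361*(-1/2114) = -3939*1/40 + 361/2114 = -3939/40 + 361/2114 = -4156303/42280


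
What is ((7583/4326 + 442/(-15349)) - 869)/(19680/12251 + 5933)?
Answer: -705497408753981/4827586471900962 ≈ -0.14614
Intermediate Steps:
((7583/4326 + 442/(-15349)) - 869)/(19680/12251 + 5933) = ((7583*(1/4326) + 442*(-1/15349)) - 869)/(19680*(1/12251) + 5933) = ((7583/4326 - 442/15349) - 869)/(19680/12251 + 5933) = (114479375/66399774 - 869)/(72704863/12251) = -57586924231/66399774*12251/72704863 = -705497408753981/4827586471900962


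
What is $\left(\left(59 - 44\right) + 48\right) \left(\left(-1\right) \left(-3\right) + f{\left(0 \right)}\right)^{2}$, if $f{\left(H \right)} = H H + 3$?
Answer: $2268$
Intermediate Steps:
$f{\left(H \right)} = 3 + H^{2}$ ($f{\left(H \right)} = H^{2} + 3 = 3 + H^{2}$)
$\left(\left(59 - 44\right) + 48\right) \left(\left(-1\right) \left(-3\right) + f{\left(0 \right)}\right)^{2} = \left(\left(59 - 44\right) + 48\right) \left(\left(-1\right) \left(-3\right) + \left(3 + 0^{2}\right)\right)^{2} = \left(\left(59 - 44\right) + 48\right) \left(3 + \left(3 + 0\right)\right)^{2} = \left(15 + 48\right) \left(3 + 3\right)^{2} = 63 \cdot 6^{2} = 63 \cdot 36 = 2268$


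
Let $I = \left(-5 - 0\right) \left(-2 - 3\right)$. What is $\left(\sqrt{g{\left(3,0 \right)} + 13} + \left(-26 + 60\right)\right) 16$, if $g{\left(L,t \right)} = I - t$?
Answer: $544 + 16 \sqrt{38} \approx 642.63$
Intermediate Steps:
$I = 25$ ($I = \left(-5 + 0\right) \left(-5\right) = \left(-5\right) \left(-5\right) = 25$)
$g{\left(L,t \right)} = 25 - t$
$\left(\sqrt{g{\left(3,0 \right)} + 13} + \left(-26 + 60\right)\right) 16 = \left(\sqrt{\left(25 - 0\right) + 13} + \left(-26 + 60\right)\right) 16 = \left(\sqrt{\left(25 + 0\right) + 13} + 34\right) 16 = \left(\sqrt{25 + 13} + 34\right) 16 = \left(\sqrt{38} + 34\right) 16 = \left(34 + \sqrt{38}\right) 16 = 544 + 16 \sqrt{38}$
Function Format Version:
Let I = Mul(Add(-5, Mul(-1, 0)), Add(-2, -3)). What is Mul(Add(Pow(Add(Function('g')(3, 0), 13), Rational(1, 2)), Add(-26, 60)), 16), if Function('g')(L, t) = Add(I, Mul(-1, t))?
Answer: Add(544, Mul(16, Pow(38, Rational(1, 2)))) ≈ 642.63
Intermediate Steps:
I = 25 (I = Mul(Add(-5, 0), -5) = Mul(-5, -5) = 25)
Function('g')(L, t) = Add(25, Mul(-1, t))
Mul(Add(Pow(Add(Function('g')(3, 0), 13), Rational(1, 2)), Add(-26, 60)), 16) = Mul(Add(Pow(Add(Add(25, Mul(-1, 0)), 13), Rational(1, 2)), Add(-26, 60)), 16) = Mul(Add(Pow(Add(Add(25, 0), 13), Rational(1, 2)), 34), 16) = Mul(Add(Pow(Add(25, 13), Rational(1, 2)), 34), 16) = Mul(Add(Pow(38, Rational(1, 2)), 34), 16) = Mul(Add(34, Pow(38, Rational(1, 2))), 16) = Add(544, Mul(16, Pow(38, Rational(1, 2))))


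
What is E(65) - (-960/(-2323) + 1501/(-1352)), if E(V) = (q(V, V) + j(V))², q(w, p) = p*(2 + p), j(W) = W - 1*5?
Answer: 61219155277503/3140696 ≈ 1.9492e+7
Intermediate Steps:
j(W) = -5 + W (j(W) = W - 5 = -5 + W)
E(V) = (-5 + V + V*(2 + V))² (E(V) = (V*(2 + V) + (-5 + V))² = (-5 + V + V*(2 + V))²)
E(65) - (-960/(-2323) + 1501/(-1352)) = (-5 + 65 + 65*(2 + 65))² - (-960/(-2323) + 1501/(-1352)) = (-5 + 65 + 65*67)² - (-960*(-1/2323) + 1501*(-1/1352)) = (-5 + 65 + 4355)² - (960/2323 - 1501/1352) = 4415² - 1*(-2188903/3140696) = 19492225 + 2188903/3140696 = 61219155277503/3140696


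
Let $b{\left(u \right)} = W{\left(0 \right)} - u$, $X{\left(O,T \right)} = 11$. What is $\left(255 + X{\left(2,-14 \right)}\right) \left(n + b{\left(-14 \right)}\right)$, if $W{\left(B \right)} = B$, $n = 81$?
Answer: $25270$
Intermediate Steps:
$b{\left(u \right)} = - u$ ($b{\left(u \right)} = 0 - u = - u$)
$\left(255 + X{\left(2,-14 \right)}\right) \left(n + b{\left(-14 \right)}\right) = \left(255 + 11\right) \left(81 - -14\right) = 266 \left(81 + 14\right) = 266 \cdot 95 = 25270$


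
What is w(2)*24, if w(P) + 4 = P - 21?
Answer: -552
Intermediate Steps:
w(P) = -25 + P (w(P) = -4 + (P - 21) = -4 + (-21 + P) = -25 + P)
w(2)*24 = (-25 + 2)*24 = -23*24 = -552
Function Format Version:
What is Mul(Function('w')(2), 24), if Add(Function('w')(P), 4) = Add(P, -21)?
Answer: -552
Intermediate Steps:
Function('w')(P) = Add(-25, P) (Function('w')(P) = Add(-4, Add(P, -21)) = Add(-4, Add(-21, P)) = Add(-25, P))
Mul(Function('w')(2), 24) = Mul(Add(-25, 2), 24) = Mul(-23, 24) = -552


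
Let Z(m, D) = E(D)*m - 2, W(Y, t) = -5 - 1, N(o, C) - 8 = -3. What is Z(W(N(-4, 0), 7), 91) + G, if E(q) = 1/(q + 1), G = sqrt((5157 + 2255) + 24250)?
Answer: -95/46 + 3*sqrt(3518) ≈ 175.87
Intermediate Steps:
N(o, C) = 5 (N(o, C) = 8 - 3 = 5)
G = 3*sqrt(3518) (G = sqrt(7412 + 24250) = sqrt(31662) = 3*sqrt(3518) ≈ 177.94)
E(q) = 1/(1 + q)
W(Y, t) = -6
Z(m, D) = -2 + m/(1 + D) (Z(m, D) = m/(1 + D) - 2 = -2 + m/(1 + D))
Z(W(N(-4, 0), 7), 91) + G = (-2 - 6 - 2*91)/(1 + 91) + 3*sqrt(3518) = (-2 - 6 - 182)/92 + 3*sqrt(3518) = (1/92)*(-190) + 3*sqrt(3518) = -95/46 + 3*sqrt(3518)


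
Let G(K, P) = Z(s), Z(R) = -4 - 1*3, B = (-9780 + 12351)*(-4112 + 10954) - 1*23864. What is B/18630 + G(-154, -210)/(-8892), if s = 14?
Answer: 8678064737/9203220 ≈ 942.94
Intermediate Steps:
B = 17566918 (B = 2571*6842 - 23864 = 17590782 - 23864 = 17566918)
Z(R) = -7 (Z(R) = -4 - 3 = -7)
G(K, P) = -7
B/18630 + G(-154, -210)/(-8892) = 17566918/18630 - 7/(-8892) = 17566918*(1/18630) - 7*(-1/8892) = 8783459/9315 + 7/8892 = 8678064737/9203220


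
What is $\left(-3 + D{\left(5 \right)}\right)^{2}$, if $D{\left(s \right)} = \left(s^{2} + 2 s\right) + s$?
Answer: $1369$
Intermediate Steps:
$D{\left(s \right)} = s^{2} + 3 s$
$\left(-3 + D{\left(5 \right)}\right)^{2} = \left(-3 + 5 \left(3 + 5\right)\right)^{2} = \left(-3 + 5 \cdot 8\right)^{2} = \left(-3 + 40\right)^{2} = 37^{2} = 1369$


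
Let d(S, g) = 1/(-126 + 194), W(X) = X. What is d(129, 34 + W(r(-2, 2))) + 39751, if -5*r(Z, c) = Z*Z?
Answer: 2703069/68 ≈ 39751.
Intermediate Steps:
r(Z, c) = -Z**2/5 (r(Z, c) = -Z*Z/5 = -Z**2/5)
d(S, g) = 1/68
d(129, 34 + W(r(-2, 2))) + 39751 = 1/68 + 39751 = 2703069/68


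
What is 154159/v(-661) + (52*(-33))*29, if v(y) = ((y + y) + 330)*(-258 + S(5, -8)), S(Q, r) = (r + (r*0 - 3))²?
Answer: -6762972497/135904 ≈ -49763.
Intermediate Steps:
S(Q, r) = (-3 + r)² (S(Q, r) = (r + (0 - 3))² = (r - 3)² = (-3 + r)²)
v(y) = -45210 - 274*y (v(y) = ((y + y) + 330)*(-258 + (-3 - 8)²) = (2*y + 330)*(-258 + (-11)²) = (330 + 2*y)*(-258 + 121) = (330 + 2*y)*(-137) = -45210 - 274*y)
154159/v(-661) + (52*(-33))*29 = 154159/(-45210 - 274*(-661)) + (52*(-33))*29 = 154159/(-45210 + 181114) - 1716*29 = 154159/135904 - 49764 = -6762972497/135904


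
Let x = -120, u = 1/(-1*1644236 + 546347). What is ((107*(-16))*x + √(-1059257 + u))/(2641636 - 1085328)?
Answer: 51360/389077 + I*√1276786289030911386/1708653433812 ≈ 0.132 + 0.00066131*I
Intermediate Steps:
u = -1/1097889 (u = 1/(-1644236 + 546347) = 1/(-1097889) = -1/1097889 ≈ -9.1084e-7)
((107*(-16))*x + √(-1059257 + u))/(2641636 - 1085328) = ((107*(-16))*(-120) + √(-1059257 - 1/1097889))/(2641636 - 1085328) = (-1712*(-120) + √(-1162946608474/1097889))/1556308 = (205440 + I*√1276786289030911386/1097889)*(1/1556308) = 51360/389077 + I*√1276786289030911386/1708653433812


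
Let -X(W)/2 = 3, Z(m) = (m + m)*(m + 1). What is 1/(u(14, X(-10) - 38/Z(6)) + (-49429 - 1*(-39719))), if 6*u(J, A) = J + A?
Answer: -252/2446603 ≈ -0.00010300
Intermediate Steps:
Z(m) = 2*m*(1 + m) (Z(m) = (2*m)*(1 + m) = 2*m*(1 + m))
X(W) = -6 (X(W) = -2*3 = -6)
u(J, A) = A/6 + J/6 (u(J, A) = (J + A)/6 = (A + J)/6 = A/6 + J/6)
1/(u(14, X(-10) - 38/Z(6)) + (-49429 - 1*(-39719))) = 1/(((-6 - 38/(2*6*(1 + 6)))/6 + (⅙)*14) + (-49429 - 1*(-39719))) = 1/(((-6 - 38/(2*6*7))/6 + 7/3) + (-49429 + 39719)) = 1/(((-6 - 38/84)/6 + 7/3) - 9710) = 1/(((-6 - 19*1/42)/6 + 7/3) - 9710) = 1/(((-6 - 19/42)/6 + 7/3) - 9710) = 1/(((⅙)*(-271/42) + 7/3) - 9710) = 1/((-271/252 + 7/3) - 9710) = 1/(317/252 - 9710) = 1/(-2446603/252) = -252/2446603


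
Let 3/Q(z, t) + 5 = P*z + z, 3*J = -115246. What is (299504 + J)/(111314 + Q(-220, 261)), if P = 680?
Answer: 10668438950/4548441831 ≈ 2.3455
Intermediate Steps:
J = -115246/3 (J = (1/3)*(-115246) = -115246/3 ≈ -38415.)
Q(z, t) = 3/(-5 + 681*z) (Q(z, t) = 3/(-5 + (680*z + z)) = 3/(-5 + 681*z))
(299504 + J)/(111314 + Q(-220, 261)) = (299504 - 115246/3)/(111314 + 3/(-5 + 681*(-220))) = 783266/(3*(111314 + 3/(-5 - 149820))) = 783266/(3*(111314 + 3/(-149825))) = 783266/(3*(111314 + 3*(-1/149825))) = 783266/(3*(111314 - 3/149825)) = 783266/(3*(16677620047/149825)) = (783266/3)*(149825/16677620047) = 10668438950/4548441831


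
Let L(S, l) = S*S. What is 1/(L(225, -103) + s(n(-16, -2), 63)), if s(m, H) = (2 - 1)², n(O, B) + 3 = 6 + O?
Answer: 1/50626 ≈ 1.9753e-5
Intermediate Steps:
n(O, B) = 3 + O (n(O, B) = -3 + (6 + O) = 3 + O)
L(S, l) = S²
s(m, H) = 1 (s(m, H) = 1² = 1)
1/(L(225, -103) + s(n(-16, -2), 63)) = 1/(225² + 1) = 1/(50625 + 1) = 1/50626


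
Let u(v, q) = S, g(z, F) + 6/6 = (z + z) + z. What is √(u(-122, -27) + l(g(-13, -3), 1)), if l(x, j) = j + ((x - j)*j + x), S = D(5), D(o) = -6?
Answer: I*√86 ≈ 9.2736*I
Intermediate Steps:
S = -6
g(z, F) = -1 + 3*z (g(z, F) = -1 + ((z + z) + z) = -1 + (2*z + z) = -1 + 3*z)
l(x, j) = j + x + j*(x - j) (l(x, j) = j + (j*(x - j) + x) = j + (x + j*(x - j)) = j + x + j*(x - j))
u(v, q) = -6
√(u(-122, -27) + l(g(-13, -3), 1)) = √(-6 + (1 + (-1 + 3*(-13)) - 1*1² + 1*(-1 + 3*(-13)))) = √(-6 + (1 + (-1 - 39) - 1*1 + 1*(-1 - 39))) = √(-6 + (1 - 40 - 1 + 1*(-40))) = √(-6 + (1 - 40 - 1 - 40)) = √(-6 - 80) = √(-86) = I*√86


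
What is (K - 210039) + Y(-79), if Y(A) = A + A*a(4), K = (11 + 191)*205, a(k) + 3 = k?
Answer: -168787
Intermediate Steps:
a(k) = -3 + k
K = 41410 (K = 202*205 = 41410)
Y(A) = 2*A (Y(A) = A + A*(-3 + 4) = A + A*1 = A + A = 2*A)
(K - 210039) + Y(-79) = (41410 - 210039) + 2*(-79) = -168629 - 158 = -168787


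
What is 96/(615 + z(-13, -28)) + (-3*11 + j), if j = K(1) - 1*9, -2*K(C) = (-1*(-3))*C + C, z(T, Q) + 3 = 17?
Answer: -27580/629 ≈ -43.847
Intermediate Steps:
z(T, Q) = 14 (z(T, Q) = -3 + 17 = 14)
K(C) = -2*C (K(C) = -((-1*(-3))*C + C)/2 = -(3*C + C)/2 = -2*C)
j = -11 (j = -2*1 - 1*9 = -2 - 9 = -11)
96/(615 + z(-13, -28)) + (-3*11 + j) = 96/(615 + 14) + (-3*11 - 11) = 96/629 + (-33 - 11) = 96*(1/629) - 44 = 96/629 - 44 = -27580/629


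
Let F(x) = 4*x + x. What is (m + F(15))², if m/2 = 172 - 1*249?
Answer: 6241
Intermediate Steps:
m = -154 (m = 2*(172 - 1*249) = 2*(172 - 249) = 2*(-77) = -154)
F(x) = 5*x
(m + F(15))² = (-154 + 5*15)² = (-154 + 75)² = (-79)² = 6241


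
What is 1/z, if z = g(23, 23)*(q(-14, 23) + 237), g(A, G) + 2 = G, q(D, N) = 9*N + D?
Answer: 1/9030 ≈ 0.00011074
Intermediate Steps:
q(D, N) = D + 9*N
g(A, G) = -2 + G
z = 9030 (z = (-2 + 23)*((-14 + 9*23) + 237) = 21*((-14 + 207) + 237) = 21*(193 + 237) = 21*430 = 9030)
1/z = 1/9030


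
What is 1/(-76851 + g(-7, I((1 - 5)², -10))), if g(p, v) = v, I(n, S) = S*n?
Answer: -1/77011 ≈ -1.2985e-5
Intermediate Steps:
1/(-76851 + g(-7, I((1 - 5)², -10))) = 1/(-76851 - 10*(1 - 5)²) = 1/(-76851 - 10*(-4)²) = 1/(-76851 - 10*16) = 1/(-76851 - 160) = 1/(-77011) = -1/77011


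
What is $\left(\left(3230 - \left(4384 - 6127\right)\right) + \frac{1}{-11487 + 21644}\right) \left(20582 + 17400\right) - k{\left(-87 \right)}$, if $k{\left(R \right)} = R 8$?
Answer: $\frac{274072404508}{1451} \approx 1.8889 \cdot 10^{8}$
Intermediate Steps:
$k{\left(R \right)} = 8 R$
$\left(\left(3230 - \left(4384 - 6127\right)\right) + \frac{1}{-11487 + 21644}\right) \left(20582 + 17400\right) - k{\left(-87 \right)} = \left(\left(3230 - \left(4384 - 6127\right)\right) + \frac{1}{-11487 + 21644}\right) \left(20582 + 17400\right) - 8 \left(-87\right) = \left(\left(3230 - \left(4384 - 6127\right)\right) + \frac{1}{10157}\right) 37982 - -696 = \left(\left(3230 - -1743\right) + \frac{1}{10157}\right) 37982 + 696 = \left(\left(3230 + 1743\right) + \frac{1}{10157}\right) 37982 + 696 = \left(4973 + \frac{1}{10157}\right) 37982 + 696 = \frac{50510762}{10157} \cdot 37982 + 696 = \frac{274071394612}{1451} + 696 = \frac{274072404508}{1451}$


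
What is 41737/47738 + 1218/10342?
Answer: 244894469/246853198 ≈ 0.99207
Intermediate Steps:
41737/47738 + 1218/10342 = 41737*(1/47738) + 1218*(1/10342) = 41737/47738 + 609/5171 = 244894469/246853198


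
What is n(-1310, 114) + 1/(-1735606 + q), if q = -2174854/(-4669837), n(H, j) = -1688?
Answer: -13681231465699021/8104994941368 ≈ -1688.0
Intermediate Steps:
q = 2174854/4669837 (q = -2174854*(-1/4669837) = 2174854/4669837 ≈ 0.46572)
n(-1310, 114) + 1/(-1735606 + q) = -1688 + 1/(-1735606 + 2174854/4669837) = -1688 + 1/(-8104994941368/4669837) = -1688 - 4669837/8104994941368 = -13681231465699021/8104994941368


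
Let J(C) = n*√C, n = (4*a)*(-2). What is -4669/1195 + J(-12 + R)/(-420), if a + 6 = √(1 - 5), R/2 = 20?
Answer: -4669/1195 - 8*√7*(3 - I)/105 ≈ -4.5119 + 0.20158*I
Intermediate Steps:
R = 40 (R = 2*20 = 40)
a = -6 + 2*I (a = -6 + √(1 - 5) = -6 + √(-4) = -6 + 2*I ≈ -6.0 + 2.0*I)
n = 48 - 16*I (n = (4*(-6 + 2*I))*(-2) = (-24 + 8*I)*(-2) = 48 - 16*I ≈ 48.0 - 16.0*I)
J(C) = √C*(48 - 16*I) (J(C) = (48 - 16*I)*√C = √C*(48 - 16*I))
-4669/1195 + J(-12 + R)/(-420) = -4669/1195 + (16*√(-12 + 40)*(3 - I))/(-420) = -4669*1/1195 + (16*√28*(3 - I))*(-1/420) = -4669/1195 + (16*(2*√7)*(3 - I))*(-1/420) = -4669/1195 + (32*√7*(3 - I))*(-1/420) = -4669/1195 - 8*√7*(3 - I)/105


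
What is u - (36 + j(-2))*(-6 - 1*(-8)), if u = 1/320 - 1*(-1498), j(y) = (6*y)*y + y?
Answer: 442241/320 ≈ 1382.0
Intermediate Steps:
j(y) = y + 6*y² (j(y) = 6*y² + y = y + 6*y²)
u = 479361/320 (u = 1/320 + 1498 = 479361/320 ≈ 1498.0)
u - (36 + j(-2))*(-6 - 1*(-8)) = 479361/320 - (36 - 2*(1 + 6*(-2)))*(-6 - 1*(-8)) = 479361/320 - (36 - 2*(1 - 12))*(-6 + 8) = 479361/320 - (36 - 2*(-11))*2 = 479361/320 - (36 + 22)*2 = 479361/320 - 58*2 = 479361/320 - 1*116 = 479361/320 - 116 = 442241/320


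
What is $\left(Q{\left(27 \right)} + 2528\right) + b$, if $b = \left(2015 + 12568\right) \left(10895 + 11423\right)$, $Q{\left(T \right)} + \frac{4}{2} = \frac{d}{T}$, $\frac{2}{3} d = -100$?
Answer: $\frac{2929193230}{9} \approx 3.2547 \cdot 10^{8}$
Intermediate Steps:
$d = -150$ ($d = \frac{3}{2} \left(-100\right) = -150$)
$Q{\left(T \right)} = -2 - \frac{150}{T}$
$b = 325463394$ ($b = 14583 \cdot 22318 = 325463394$)
$\left(Q{\left(27 \right)} + 2528\right) + b = \left(\left(-2 - \frac{150}{27}\right) + 2528\right) + 325463394 = \left(\left(-2 - \frac{50}{9}\right) + 2528\right) + 325463394 = \left(- \frac{68}{9} + 2528\right) + 325463394 = \frac{22684}{9} + 325463394 = \frac{2929193230}{9}$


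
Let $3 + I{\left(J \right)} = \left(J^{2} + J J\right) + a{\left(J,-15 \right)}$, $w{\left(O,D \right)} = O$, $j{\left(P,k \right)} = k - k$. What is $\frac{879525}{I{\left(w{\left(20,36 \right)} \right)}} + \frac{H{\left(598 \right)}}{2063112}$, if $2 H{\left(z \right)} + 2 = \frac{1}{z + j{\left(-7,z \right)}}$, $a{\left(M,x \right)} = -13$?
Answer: $\frac{135638253930995}{120906615648} \approx 1121.8$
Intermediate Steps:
$j{\left(P,k \right)} = 0$
$I{\left(J \right)} = -16 + 2 J^{2}$ ($I{\left(J \right)} = -3 - \left(13 - J^{2} - J J\right) = -3 + \left(\left(J^{2} + J^{2}\right) - 13\right) = -3 + \left(2 J^{2} - 13\right) = -3 + \left(-13 + 2 J^{2}\right) = -16 + 2 J^{2}$)
$H{\left(z \right)} = -1 + \frac{1}{2 z}$ ($H{\left(z \right)} = -1 + \frac{1}{2 \left(z + 0\right)} = -1 + \frac{1}{2 z}$)
$\frac{879525}{I{\left(w{\left(20,36 \right)} \right)}} + \frac{H{\left(598 \right)}}{2063112} = \frac{879525}{-16 + 2 \cdot 20^{2}} + \frac{\frac{1}{598} \left(\frac{1}{2} - 598\right)}{2063112} = \frac{879525}{-16 + 2 \cdot 400} + \frac{\frac{1}{2} - 598}{598} \cdot \frac{1}{2063112} = \frac{879525}{-16 + 800} + \frac{1}{598} \left(- \frac{1195}{2}\right) \frac{1}{2063112} = \frac{879525}{784} - \frac{1195}{2467481952} = \frac{135638253930995}{120906615648}$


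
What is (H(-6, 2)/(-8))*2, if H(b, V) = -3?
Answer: ¾ ≈ 0.75000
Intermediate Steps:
(H(-6, 2)/(-8))*2 = -3/(-8)*2 = -3*(-⅛)*2 = (3/8)*2 = ¾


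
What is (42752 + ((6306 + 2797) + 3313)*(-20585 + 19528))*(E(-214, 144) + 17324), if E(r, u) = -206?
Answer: -223919873280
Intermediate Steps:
(42752 + ((6306 + 2797) + 3313)*(-20585 + 19528))*(E(-214, 144) + 17324) = (42752 + ((6306 + 2797) + 3313)*(-20585 + 19528))*(-206 + 17324) = (42752 + (9103 + 3313)*(-1057))*17118 = (42752 + 12416*(-1057))*17118 = (42752 - 13123712)*17118 = -13080960*17118 = -223919873280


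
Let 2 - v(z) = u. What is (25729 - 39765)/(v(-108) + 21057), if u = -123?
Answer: -7018/10591 ≈ -0.66264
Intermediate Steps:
v(z) = 125 (v(z) = 2 - 1*(-123) = 2 + 123 = 125)
(25729 - 39765)/(v(-108) + 21057) = (25729 - 39765)/(125 + 21057) = -14036/21182 = -14036*1/21182 = -7018/10591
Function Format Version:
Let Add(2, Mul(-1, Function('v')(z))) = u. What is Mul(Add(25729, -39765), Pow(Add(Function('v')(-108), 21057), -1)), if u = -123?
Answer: Rational(-7018, 10591) ≈ -0.66264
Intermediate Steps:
Function('v')(z) = 125 (Function('v')(z) = Add(2, Mul(-1, -123)) = Add(2, 123) = 125)
Mul(Add(25729, -39765), Pow(Add(Function('v')(-108), 21057), -1)) = Mul(Add(25729, -39765), Pow(Add(125, 21057), -1)) = Mul(-14036, Pow(21182, -1)) = Mul(-14036, Rational(1, 21182)) = Rational(-7018, 10591)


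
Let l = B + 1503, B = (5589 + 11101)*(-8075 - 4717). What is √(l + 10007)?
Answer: I*√213486970 ≈ 14611.0*I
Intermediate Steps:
B = -213498480 (B = 16690*(-12792) = -213498480)
l = -213496977 (l = -213498480 + 1503 = -213496977)
√(l + 10007) = √(-213496977 + 10007) = √(-213486970) = I*√213486970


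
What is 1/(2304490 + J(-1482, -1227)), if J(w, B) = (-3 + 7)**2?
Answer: 1/2304506 ≈ 4.3393e-7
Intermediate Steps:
J(w, B) = 16 (J(w, B) = 4**2 = 16)
1/(2304490 + J(-1482, -1227)) = 1/(2304490 + 16) = 1/2304506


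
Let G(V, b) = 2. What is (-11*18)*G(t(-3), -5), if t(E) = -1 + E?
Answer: -396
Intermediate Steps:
(-11*18)*G(t(-3), -5) = -11*18*2 = -198*2 = -396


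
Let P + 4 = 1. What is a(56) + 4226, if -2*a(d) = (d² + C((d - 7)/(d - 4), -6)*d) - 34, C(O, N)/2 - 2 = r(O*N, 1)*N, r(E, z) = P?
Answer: 1555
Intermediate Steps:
P = -3 (P = -4 + 1 = -3)
r(E, z) = -3
C(O, N) = 4 - 6*N (C(O, N) = 4 + 2*(-3*N) = 4 - 6*N)
a(d) = 17 - 20*d - d²/2 (a(d) = -((d² + (4 - 6*(-6))*d) - 34)/2 = -((d² + (4 + 36)*d) - 34)/2 = -((d² + 40*d) - 34)/2 = -(-34 + d² + 40*d)/2 = 17 - 20*d - d²/2)
a(56) + 4226 = (17 - 20*56 - ½*56²) + 4226 = (17 - 1120 - ½*3136) + 4226 = (17 - 1120 - 1568) + 4226 = -2671 + 4226 = 1555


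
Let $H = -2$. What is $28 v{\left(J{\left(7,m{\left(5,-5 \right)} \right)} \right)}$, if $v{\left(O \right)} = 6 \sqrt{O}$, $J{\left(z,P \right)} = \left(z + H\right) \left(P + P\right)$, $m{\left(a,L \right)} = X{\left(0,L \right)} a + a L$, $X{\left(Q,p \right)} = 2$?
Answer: $840 i \sqrt{6} \approx 2057.6 i$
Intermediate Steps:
$m{\left(a,L \right)} = 2 a + L a$ ($m{\left(a,L \right)} = 2 a + a L = 2 a + L a$)
$J{\left(z,P \right)} = 2 P \left(-2 + z\right)$ ($J{\left(z,P \right)} = \left(z - 2\right) \left(P + P\right) = \left(-2 + z\right) 2 P = 2 P \left(-2 + z\right)$)
$28 v{\left(J{\left(7,m{\left(5,-5 \right)} \right)} \right)} = 28 \cdot 6 \sqrt{2 \cdot 5 \left(2 - 5\right) \left(-2 + 7\right)} = 28 \cdot 6 \sqrt{2 \cdot 5 \left(-3\right) 5} = 28 \cdot 6 \sqrt{2 \left(-15\right) 5} = 28 \cdot 6 \sqrt{-150} = 28 \cdot 6 \cdot 5 i \sqrt{6} = 28 \cdot 30 i \sqrt{6} = 840 i \sqrt{6}$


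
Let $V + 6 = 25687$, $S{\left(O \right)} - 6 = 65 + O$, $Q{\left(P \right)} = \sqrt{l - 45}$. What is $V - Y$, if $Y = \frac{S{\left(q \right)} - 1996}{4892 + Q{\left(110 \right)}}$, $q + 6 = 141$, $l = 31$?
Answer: $\frac{307299089699}{11965839} - \frac{895 i \sqrt{14}}{11965839} \approx 25681.0 - 0.00027986 i$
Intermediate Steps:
$q = 135$ ($q = -6 + 141 = 135$)
$Q{\left(P \right)} = i \sqrt{14}$ ($Q{\left(P \right)} = \sqrt{31 - 45} = \sqrt{-14} = i \sqrt{14}$)
$S{\left(O \right)} = 71 + O$ ($S{\left(O \right)} = 6 + \left(65 + O\right) = 71 + O$)
$V = 25681$ ($V = -6 + 25687 = 25681$)
$Y = - \frac{1790}{4892 + i \sqrt{14}}$ ($Y = \frac{\left(71 + 135\right) - 1996}{4892 + i \sqrt{14}} = \frac{206 - 1996}{4892 + i \sqrt{14}} = - \frac{1790}{4892 + i \sqrt{14}} \approx -0.3659 + 0.00027986 i$)
$V - Y = 25681 - \left(- \frac{4378340}{11965839} + \frac{895 i \sqrt{14}}{11965839}\right) = 25681 + \left(\frac{4378340}{11965839} - \frac{895 i \sqrt{14}}{11965839}\right) = \frac{307299089699}{11965839} - \frac{895 i \sqrt{14}}{11965839}$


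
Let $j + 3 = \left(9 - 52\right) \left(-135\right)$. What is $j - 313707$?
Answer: $-307905$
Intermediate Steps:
$j = 5802$ ($j = -3 + \left(9 - 52\right) \left(-135\right) = -3 - -5805 = -3 + 5805 = 5802$)
$j - 313707 = 5802 - 313707 = -307905$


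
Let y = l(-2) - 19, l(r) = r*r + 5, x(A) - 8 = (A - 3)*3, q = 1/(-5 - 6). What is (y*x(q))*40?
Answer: 5600/11 ≈ 509.09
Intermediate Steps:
q = -1/11 (q = 1/(-11) = -1/11 ≈ -0.090909)
x(A) = -1 + 3*A (x(A) = 8 + (A - 3)*3 = 8 + (-3 + A)*3 = 8 + (-9 + 3*A) = -1 + 3*A)
l(r) = 5 + r² (l(r) = r² + 5 = 5 + r²)
y = -10 (y = (5 + (-2)²) - 19 = (5 + 4) - 19 = 9 - 19 = -10)
(y*x(q))*40 = -10*(-1 + 3*(-1/11))*40 = -10*(-1 - 3/11)*40 = -10*(-14/11)*40 = (140/11)*40 = 5600/11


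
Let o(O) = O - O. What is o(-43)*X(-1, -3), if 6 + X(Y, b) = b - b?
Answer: 0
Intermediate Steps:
X(Y, b) = -6 (X(Y, b) = -6 + (b - b) = -6 + 0 = -6)
o(O) = 0
o(-43)*X(-1, -3) = 0*(-6) = 0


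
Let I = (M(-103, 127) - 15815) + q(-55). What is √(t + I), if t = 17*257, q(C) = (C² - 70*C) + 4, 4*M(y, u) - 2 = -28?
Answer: I*√18294/2 ≈ 67.628*I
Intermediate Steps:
M(y, u) = -13/2 (M(y, u) = ½ + (¼)*(-28) = ½ - 7 = -13/2)
q(C) = 4 + C² - 70*C
t = 4369
I = -17885/2 (I = (-13/2 - 15815) + (4 + (-55)² - 70*(-55)) = -31643/2 + (4 + 3025 + 3850) = -31643/2 + 6879 = -17885/2 ≈ -8942.5)
√(t + I) = √(4369 - 17885/2) = √(-9147/2) = I*√18294/2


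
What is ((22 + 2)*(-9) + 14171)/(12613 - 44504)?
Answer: -13955/31891 ≈ -0.43758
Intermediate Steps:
((22 + 2)*(-9) + 14171)/(12613 - 44504) = (24*(-9) + 14171)/(-31891) = (-216 + 14171)*(-1/31891) = 13955*(-1/31891) = -13955/31891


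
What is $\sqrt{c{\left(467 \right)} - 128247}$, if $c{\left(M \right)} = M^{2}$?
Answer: $\sqrt{89842} \approx 299.74$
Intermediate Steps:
$\sqrt{c{\left(467 \right)} - 128247} = \sqrt{467^{2} - 128247} = \sqrt{218089 - 128247} = \sqrt{89842}$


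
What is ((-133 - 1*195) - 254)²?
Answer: 338724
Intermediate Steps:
((-133 - 1*195) - 254)² = ((-133 - 195) - 254)² = (-328 - 254)² = (-582)² = 338724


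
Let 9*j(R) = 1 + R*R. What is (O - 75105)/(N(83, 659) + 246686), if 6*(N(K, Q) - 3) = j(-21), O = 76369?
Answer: 4266/832603 ≈ 0.0051237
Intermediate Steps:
j(R) = ⅑ + R²/9 (j(R) = (1 + R*R)/9 = (1 + R²)/9 = ⅑ + R²/9)
N(K, Q) = 302/27 (N(K, Q) = 3 + (⅑ + (⅑)*(-21)²)/6 = 3 + (⅑ + (⅑)*441)/6 = 3 + (⅑ + 49)/6 = 3 + (⅙)*(442/9) = 3 + 221/27 = 302/27)
(O - 75105)/(N(83, 659) + 246686) = (76369 - 75105)/(302/27 + 246686) = 1264/(6660824/27) = 1264*(27/6660824) = 4266/832603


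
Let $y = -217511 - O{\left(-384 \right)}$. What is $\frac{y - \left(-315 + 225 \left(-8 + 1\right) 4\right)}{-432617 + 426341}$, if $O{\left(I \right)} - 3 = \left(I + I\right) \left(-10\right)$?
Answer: $\frac{218579}{6276} \approx 34.828$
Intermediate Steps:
$O{\left(I \right)} = 3 - 20 I$ ($O{\left(I \right)} = 3 + \left(I + I\right) \left(-10\right) = 3 + 2 I \left(-10\right) = 3 - 20 I$)
$y = -225194$ ($y = -217511 - \left(3 - -7680\right) = -217511 - \left(3 + 7680\right) = -217511 - 7683 = -225194$)
$\frac{y - \left(-315 + 225 \left(-8 + 1\right) 4\right)}{-432617 + 426341} = \frac{-225194 - \left(-315 + 225 \left(-8 + 1\right) 4\right)}{-432617 + 426341} = \frac{-225194 - \left(-315 + 225 \left(\left(-7\right) 4\right)\right)}{-6276} = \left(-225194 + \left(\left(-225\right) \left(-28\right) + 315\right)\right) \left(- \frac{1}{6276}\right) = \left(-225194 + \left(6300 + 315\right)\right) \left(- \frac{1}{6276}\right) = \left(-225194 + 6615\right) \left(- \frac{1}{6276}\right) = \left(-218579\right) \left(- \frac{1}{6276}\right) = \frac{218579}{6276}$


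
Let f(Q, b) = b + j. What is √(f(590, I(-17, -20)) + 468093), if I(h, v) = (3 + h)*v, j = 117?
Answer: √468490 ≈ 684.46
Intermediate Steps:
I(h, v) = v*(3 + h)
f(Q, b) = 117 + b (f(Q, b) = b + 117 = 117 + b)
√(f(590, I(-17, -20)) + 468093) = √((117 - 20*(3 - 17)) + 468093) = √((117 - 20*(-14)) + 468093) = √((117 + 280) + 468093) = √(397 + 468093) = √468490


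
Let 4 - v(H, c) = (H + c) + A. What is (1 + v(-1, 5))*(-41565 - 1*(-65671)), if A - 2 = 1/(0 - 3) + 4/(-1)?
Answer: 241060/3 ≈ 80353.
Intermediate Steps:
A = -7/3 (A = 2 + (1/(0 - 3) + 4/(-1)) = 2 + (1/(-3) + 4*(-1)) = 2 + (1*(-⅓) - 4) = 2 + (-⅓ - 4) = 2 - 13/3 = -7/3 ≈ -2.3333)
v(H, c) = 19/3 - H - c (v(H, c) = 4 - ((H + c) - 7/3) = 4 - (-7/3 + H + c) = 4 + (7/3 - H - c) = 19/3 - H - c)
(1 + v(-1, 5))*(-41565 - 1*(-65671)) = (1 + (19/3 - 1*(-1) - 1*5))*(-41565 - 1*(-65671)) = (1 + (19/3 + 1 - 5))*(-41565 + 65671) = (1 + 7/3)*24106 = (10/3)*24106 = 241060/3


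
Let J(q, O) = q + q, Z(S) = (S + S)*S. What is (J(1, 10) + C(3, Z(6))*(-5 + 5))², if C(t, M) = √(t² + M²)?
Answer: 4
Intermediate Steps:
Z(S) = 2*S² (Z(S) = (2*S)*S = 2*S²)
C(t, M) = √(M² + t²)
J(q, O) = 2*q
(J(1, 10) + C(3, Z(6))*(-5 + 5))² = (2*1 + √((2*6²)² + 3²)*(-5 + 5))² = (2 + √((2*36)² + 9)*0)² = (2 + √(72² + 9)*0)² = (2 + √(5184 + 9)*0)² = (2 + √5193*0)² = (2 + (3*√577)*0)² = (2 + 0)² = 2² = 4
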